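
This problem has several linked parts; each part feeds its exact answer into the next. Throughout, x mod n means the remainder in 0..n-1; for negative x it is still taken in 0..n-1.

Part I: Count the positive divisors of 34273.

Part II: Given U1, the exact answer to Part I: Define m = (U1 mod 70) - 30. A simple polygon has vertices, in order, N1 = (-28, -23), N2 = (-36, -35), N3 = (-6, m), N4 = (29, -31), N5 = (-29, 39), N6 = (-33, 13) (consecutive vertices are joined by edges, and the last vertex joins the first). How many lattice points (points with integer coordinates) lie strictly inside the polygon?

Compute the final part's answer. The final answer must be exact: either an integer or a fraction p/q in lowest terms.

2102

Part I: 34273 is prime, so its only divisors are 1 and 34273; count = 2; answer 2
Part II: U1 = 2; m = -28; cross terms: (-28*-35 - -36*-23)=152, (-36*-28 - -6*-35)=798, (-6*-31 - 29*-28)=998, (29*39 - -29*-31)=232, (-29*13 - -33*39)=910, (-33*-23 - -28*13)=1123; twice the area = |4213| = 4213; area = 4213/2; boundary points = 4 + 1 + 1 + 2 + 2 + 1 = 11; strictly interior points = area - boundary/2 + 1 = 2102; answer 2102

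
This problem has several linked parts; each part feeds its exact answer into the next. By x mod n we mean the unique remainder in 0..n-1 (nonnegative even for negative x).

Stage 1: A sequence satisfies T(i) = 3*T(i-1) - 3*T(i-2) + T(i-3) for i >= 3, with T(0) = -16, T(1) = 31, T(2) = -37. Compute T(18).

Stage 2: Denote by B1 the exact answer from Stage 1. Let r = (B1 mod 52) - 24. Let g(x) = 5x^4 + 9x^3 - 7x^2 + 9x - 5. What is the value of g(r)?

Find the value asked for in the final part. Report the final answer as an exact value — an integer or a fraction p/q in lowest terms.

Stage 1: T(3) = 3*(-37) - 3*(31) + 1*(-16) = -220; iterating: T(3)=-220, T(4)=-518, T(5)=-931, T(6)=-1459, T(7)=-2102, T(8)=-2860, T(9)=-3733, T(10)=-4721, T(11)=-5824, T(12)=-7042, T(13)=-8375, T(14)=-9823, T(15)=-11386, T(16)=-13064, T(17)=-14857, T(18)=-16765; answer -16765
Stage 2: B1 = -16765; r = 7; 5*(7)^4 + 9*(7)^3 - 7*(7)^2 + 9*(7)^1 - 5 = (12005) + (3087) + (-343) + (63) + (-5) = 14807; answer 14807

14807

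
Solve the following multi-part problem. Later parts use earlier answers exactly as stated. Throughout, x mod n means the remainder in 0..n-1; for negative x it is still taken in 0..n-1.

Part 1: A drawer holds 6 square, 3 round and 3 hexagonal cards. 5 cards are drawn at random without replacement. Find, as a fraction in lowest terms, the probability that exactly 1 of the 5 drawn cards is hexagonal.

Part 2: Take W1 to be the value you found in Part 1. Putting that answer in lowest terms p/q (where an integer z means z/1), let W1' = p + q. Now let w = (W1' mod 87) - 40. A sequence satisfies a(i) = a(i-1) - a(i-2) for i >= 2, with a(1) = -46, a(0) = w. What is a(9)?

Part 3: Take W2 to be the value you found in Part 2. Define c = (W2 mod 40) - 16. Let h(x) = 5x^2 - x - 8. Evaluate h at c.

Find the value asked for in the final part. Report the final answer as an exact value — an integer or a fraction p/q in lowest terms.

-2

Part 1: total draws C(12,5) = 792; favorable C(3,1)*C(9,4) = 378; P = 21/44; answer 21/44
Part 2: W1 = 21/44; threaded value p + q = 65; w = 25; a(2) = 1*(-46) - 1*(25) = -71; iterating: a(2)=-71, a(3)=-25, a(4)=46, a(5)=71, a(6)=25, a(7)=-46, a(8)=-71, a(9)=-25; answer -25
Part 3: W2 = -25; c = -1; 5*(-1)^2 - 1*(-1)^1 - 8 = (5) + (1) + (-8) = -2; answer -2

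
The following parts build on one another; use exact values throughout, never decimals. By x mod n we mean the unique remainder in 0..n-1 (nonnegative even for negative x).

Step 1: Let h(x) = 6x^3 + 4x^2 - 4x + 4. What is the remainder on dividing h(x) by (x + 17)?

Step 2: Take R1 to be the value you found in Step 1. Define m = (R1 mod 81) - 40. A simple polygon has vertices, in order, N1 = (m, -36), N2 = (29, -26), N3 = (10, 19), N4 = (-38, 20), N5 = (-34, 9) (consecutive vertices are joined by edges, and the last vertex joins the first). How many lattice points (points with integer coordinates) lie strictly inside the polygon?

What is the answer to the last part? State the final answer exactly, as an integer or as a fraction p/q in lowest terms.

Step 1: remainder = value at the root: 6*(-17)^3 + 4*(-17)^2 - 4*(-17)^1 + 4 = (-29478) + (1156) + (68) + (4) = -28250; answer -28250
Step 2: R1 = -28250; m = -21; cross terms: (-21*-26 - 29*-36)=1590, (29*19 - 10*-26)=811, (10*20 - -38*19)=922, (-38*9 - -34*20)=338, (-34*-36 - -21*9)=1413; twice the area = |5074| = 5074; area = 2537; boundary points = 10 + 1 + 1 + 1 + 1 = 14; strictly interior points = area - boundary/2 + 1 = 2531; answer 2531

2531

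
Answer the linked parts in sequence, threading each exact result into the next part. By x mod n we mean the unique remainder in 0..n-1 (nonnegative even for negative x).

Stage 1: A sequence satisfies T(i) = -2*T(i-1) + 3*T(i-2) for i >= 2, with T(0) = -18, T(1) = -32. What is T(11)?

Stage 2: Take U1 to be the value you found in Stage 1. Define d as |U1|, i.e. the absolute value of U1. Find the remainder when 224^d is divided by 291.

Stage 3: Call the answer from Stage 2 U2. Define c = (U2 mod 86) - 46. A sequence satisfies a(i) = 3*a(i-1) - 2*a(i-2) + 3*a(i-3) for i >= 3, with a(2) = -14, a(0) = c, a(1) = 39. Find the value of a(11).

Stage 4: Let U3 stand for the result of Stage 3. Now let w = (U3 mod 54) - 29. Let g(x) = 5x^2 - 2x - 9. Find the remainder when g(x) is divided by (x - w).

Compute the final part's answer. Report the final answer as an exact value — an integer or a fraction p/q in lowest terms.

2031

Stage 1: T(2) = -2*(-32) + 3*(-18) = 10; iterating: T(2)=10, T(3)=-116, T(4)=262, T(5)=-872, T(6)=2530, T(7)=-7676, T(8)=22942, T(9)=-68912, T(10)=206650, T(11)=-620036; answer -620036
Stage 2: U1 = -620036; d = 620036; squarings mod 291: 224^1=224, 224^2=124, 224^4=244, 224^8=172, 224^16=193, 224^32=1, 224^64=1, 224^128=1, 224^256=1, 224^512=1, 224^1024=1, 224^2048=1, 224^4096=1, 224^8192=1, 224^16384=1, 224^32768=1, 224^65536=1, 224^131072=1, 224^262144=1, 224^524288=1; 224^620036 = 224^4 * 224^512 * 224^1024 * 224^4096 * 224^8192 * 224^16384 * 224^65536 * 224^524288 = 244 (mod 291); answer 244
Stage 3: U2 = 244; c = 26; a(3) = 3*(-14) - 2*(39) + 3*(26) = -42; iterating: a(3)=-42, a(4)=19, a(5)=99, a(6)=133, a(7)=258, a(8)=805, a(9)=2298, a(10)=6058, a(11)=15993; answer 15993
Stage 4: U3 = 15993; w = -20; remainder = value at the root: 5*(-20)^2 - 2*(-20)^1 - 9 = (2000) + (40) + (-9) = 2031; answer 2031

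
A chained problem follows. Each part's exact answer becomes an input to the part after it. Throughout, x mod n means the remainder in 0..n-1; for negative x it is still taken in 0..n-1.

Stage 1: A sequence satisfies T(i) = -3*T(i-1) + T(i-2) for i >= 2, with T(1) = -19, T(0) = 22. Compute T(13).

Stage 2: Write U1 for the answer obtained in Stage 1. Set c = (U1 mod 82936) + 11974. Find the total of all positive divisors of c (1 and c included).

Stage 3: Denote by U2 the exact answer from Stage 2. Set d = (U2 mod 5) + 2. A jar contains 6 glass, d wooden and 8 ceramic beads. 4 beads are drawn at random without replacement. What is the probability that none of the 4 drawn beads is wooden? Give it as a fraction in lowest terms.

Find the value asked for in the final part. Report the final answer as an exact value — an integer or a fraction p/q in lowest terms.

Stage 1: T(2) = -3*(-19) + 1*(22) = 79; iterating: T(2)=79, T(3)=-256, T(4)=847, T(5)=-2797, T(6)=9238, T(7)=-30511, T(8)=100771, T(9)=-332824, T(10)=1099243, T(11)=-3630553, T(12)=11990902, T(13)=-39603259; answer -39603259
Stage 2: U1 = -39603259; c = 52123; 52123 = 47 * 1109; sigma = (1 + 47) * (1 + 1109) = 48 * 1110 = 53280; answer 53280
Stage 3: U2 = 53280; d = 2; total draws C(16,4) = 1820; favorable C(14,4) = 1001; P = 11/20; answer 11/20

11/20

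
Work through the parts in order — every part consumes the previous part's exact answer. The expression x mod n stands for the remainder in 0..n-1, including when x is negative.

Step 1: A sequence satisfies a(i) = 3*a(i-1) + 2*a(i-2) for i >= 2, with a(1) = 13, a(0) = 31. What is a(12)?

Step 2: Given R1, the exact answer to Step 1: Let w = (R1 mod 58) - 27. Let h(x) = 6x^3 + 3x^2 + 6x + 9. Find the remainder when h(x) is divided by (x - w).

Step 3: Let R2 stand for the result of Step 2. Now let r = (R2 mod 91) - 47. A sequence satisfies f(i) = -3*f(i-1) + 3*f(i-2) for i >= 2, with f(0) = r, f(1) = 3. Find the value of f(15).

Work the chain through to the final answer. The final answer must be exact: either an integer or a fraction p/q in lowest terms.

Step 1: a(2) = 3*(13) + 2*(31) = 101; iterating: a(2)=101, a(3)=329, a(4)=1189, a(5)=4225, a(6)=15053, a(7)=53609, a(8)=190933, a(9)=680017, a(10)=2421917, a(11)=8625785, a(12)=30721189; answer 30721189
Step 2: R1 = 30721189; w = 12; remainder = value at the root: 6*(12)^3 + 3*(12)^2 + 6*(12)^1 + 9 = (10368) + (432) + (72) + (9) = 10881; answer 10881
Step 3: R2 = 10881; r = 5; f(2) = -3*(3) + 3*(5) = 6; iterating: f(2)=6, f(3)=-9, f(4)=45, f(5)=-162, f(6)=621, f(7)=-2349, f(8)=8910, f(9)=-33777, f(10)=128061, f(11)=-485514, f(12)=1840725, f(13)=-6978717, f(14)=26458326, f(15)=-100311129; answer -100311129

-100311129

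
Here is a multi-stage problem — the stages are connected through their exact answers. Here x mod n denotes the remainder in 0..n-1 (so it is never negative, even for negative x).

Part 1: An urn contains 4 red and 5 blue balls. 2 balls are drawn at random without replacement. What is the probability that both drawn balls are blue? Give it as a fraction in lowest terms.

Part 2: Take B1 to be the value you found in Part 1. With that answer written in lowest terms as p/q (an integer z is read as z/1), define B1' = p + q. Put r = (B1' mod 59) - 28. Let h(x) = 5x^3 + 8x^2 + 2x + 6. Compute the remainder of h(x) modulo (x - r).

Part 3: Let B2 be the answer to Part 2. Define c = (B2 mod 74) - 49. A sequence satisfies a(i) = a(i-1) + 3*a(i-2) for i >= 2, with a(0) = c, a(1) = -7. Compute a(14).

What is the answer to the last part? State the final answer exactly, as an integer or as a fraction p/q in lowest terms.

Part 1: total draws C(9,2) = 36; favorable C(5,2) = 10; P = 5/18; answer 5/18
Part 2: B1 = 5/18; threaded value p + q = 23; r = -5; remainder = value at the root: 5*(-5)^3 + 8*(-5)^2 + 2*(-5)^1 + 6 = (-625) + (200) + (-10) + (6) = -429; answer -429
Part 3: B2 = -429; c = -34; a(2) = 1*(-7) + 3*(-34) = -109; iterating: a(2)=-109, a(3)=-130, a(4)=-457, a(5)=-847, a(6)=-2218, a(7)=-4759, a(8)=-11413, a(9)=-25690, a(10)=-59929, a(11)=-136999, a(12)=-316786, a(13)=-727783, a(14)=-1678141; answer -1678141

-1678141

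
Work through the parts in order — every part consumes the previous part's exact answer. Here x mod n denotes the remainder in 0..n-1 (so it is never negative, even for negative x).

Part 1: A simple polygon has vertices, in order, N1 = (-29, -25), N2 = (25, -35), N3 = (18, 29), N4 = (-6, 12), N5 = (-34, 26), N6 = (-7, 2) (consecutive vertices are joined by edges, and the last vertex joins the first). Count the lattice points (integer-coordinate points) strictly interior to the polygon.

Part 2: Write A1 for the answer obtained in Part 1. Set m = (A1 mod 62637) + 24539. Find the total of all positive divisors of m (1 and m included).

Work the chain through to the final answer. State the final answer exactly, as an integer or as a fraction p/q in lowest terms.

28944

Part 1: cross terms: (-29*-35 - 25*-25)=1640, (25*29 - 18*-35)=1355, (18*12 - -6*29)=390, (-6*26 - -34*12)=252, (-34*2 - -7*26)=114, (-7*-25 - -29*2)=233; twice the area = |3984| = 3984; area = 1992; boundary points = 2 + 1 + 1 + 14 + 3 + 1 = 22; strictly interior points = area - boundary/2 + 1 = 1982; answer 1982
Part 2: A1 = 1982; m = 26521; 26521 = 11 * 2411; sigma = (1 + 11) * (1 + 2411) = 12 * 2412 = 28944; answer 28944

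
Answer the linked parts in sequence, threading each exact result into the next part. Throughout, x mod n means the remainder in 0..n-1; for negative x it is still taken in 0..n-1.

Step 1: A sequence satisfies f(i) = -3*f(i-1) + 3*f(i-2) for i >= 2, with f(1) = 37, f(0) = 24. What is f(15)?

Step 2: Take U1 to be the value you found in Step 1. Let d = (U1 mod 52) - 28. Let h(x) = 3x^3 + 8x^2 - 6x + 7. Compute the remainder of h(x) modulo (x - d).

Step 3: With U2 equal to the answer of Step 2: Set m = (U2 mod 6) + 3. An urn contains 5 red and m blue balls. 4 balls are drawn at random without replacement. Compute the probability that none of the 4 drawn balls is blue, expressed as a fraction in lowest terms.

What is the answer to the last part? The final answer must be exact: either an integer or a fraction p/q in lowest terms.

Step 1: f(2) = -3*(37) + 3*(24) = -39; iterating: f(2)=-39, f(3)=228, f(4)=-801, f(5)=3087, f(6)=-11664, f(7)=44253, f(8)=-167751, f(9)=636012, f(10)=-2411289, f(11)=9141903, f(12)=-34659576, f(13)=131404437, f(14)=-498192039, f(15)=1888789428; answer 1888789428
Step 2: U1 = 1888789428; d = 4; remainder = value at the root: 3*(4)^3 + 8*(4)^2 - 6*(4)^1 + 7 = (192) + (128) + (-24) + (7) = 303; answer 303
Step 3: U2 = 303; m = 6; total draws C(11,4) = 330; favorable C(5,4) = 5; P = 1/66; answer 1/66

1/66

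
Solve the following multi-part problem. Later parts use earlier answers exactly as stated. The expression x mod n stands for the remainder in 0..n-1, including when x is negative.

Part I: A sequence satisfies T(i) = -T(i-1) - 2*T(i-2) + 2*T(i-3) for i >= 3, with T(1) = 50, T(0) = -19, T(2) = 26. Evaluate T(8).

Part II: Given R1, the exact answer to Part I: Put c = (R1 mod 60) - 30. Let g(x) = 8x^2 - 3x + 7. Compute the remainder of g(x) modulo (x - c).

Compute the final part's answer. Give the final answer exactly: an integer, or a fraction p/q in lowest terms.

45

Part I: T(3) = -1*(26) - 2*(50) + 2*(-19) = -164; iterating: T(3)=-164, T(4)=212, T(5)=168, T(6)=-920, T(7)=1008, T(8)=1168; answer 1168
Part II: R1 = 1168; c = -2; remainder = value at the root: 8*(-2)^2 - 3*(-2)^1 + 7 = (32) + (6) + (7) = 45; answer 45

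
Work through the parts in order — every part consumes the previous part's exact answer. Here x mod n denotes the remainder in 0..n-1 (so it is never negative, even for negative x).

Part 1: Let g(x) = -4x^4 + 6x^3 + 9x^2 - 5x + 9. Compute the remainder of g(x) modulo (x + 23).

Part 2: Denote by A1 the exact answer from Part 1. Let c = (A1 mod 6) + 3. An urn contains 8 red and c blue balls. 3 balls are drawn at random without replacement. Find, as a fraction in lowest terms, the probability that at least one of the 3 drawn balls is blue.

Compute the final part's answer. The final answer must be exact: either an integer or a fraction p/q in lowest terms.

Part 1: remainder = value at the root: -4*(-23)^4 + 6*(-23)^3 + 9*(-23)^2 - 5*(-23)^1 + 9 = (-1119364) + (-73002) + (4761) + (115) + (9) = -1187481; answer -1187481
Part 2: A1 = -1187481; c = 6; total draws C(14,3) = 364; complement C(8,3) = 56; favorable 364 - 56 = 308; P = 11/13; answer 11/13

11/13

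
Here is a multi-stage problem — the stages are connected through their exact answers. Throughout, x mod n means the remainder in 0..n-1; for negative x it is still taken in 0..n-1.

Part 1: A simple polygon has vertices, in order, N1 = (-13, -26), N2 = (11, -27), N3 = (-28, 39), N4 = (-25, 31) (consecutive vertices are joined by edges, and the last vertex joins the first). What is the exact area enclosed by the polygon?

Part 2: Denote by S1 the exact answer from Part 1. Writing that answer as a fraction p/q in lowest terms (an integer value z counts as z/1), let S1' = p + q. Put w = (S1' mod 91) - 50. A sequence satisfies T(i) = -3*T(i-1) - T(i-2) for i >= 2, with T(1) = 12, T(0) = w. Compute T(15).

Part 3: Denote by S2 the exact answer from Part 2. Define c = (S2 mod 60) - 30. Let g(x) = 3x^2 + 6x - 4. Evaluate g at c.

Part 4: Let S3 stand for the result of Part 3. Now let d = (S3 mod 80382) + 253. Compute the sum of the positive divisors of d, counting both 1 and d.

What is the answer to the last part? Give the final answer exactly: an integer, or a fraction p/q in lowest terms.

Part 1: cross terms: (-13*-27 - 11*-26)=637, (11*39 - -28*-27)=-327, (-28*31 - -25*39)=107, (-25*-26 - -13*31)=1053; twice the area = |1470| = 1470; area = 735; answer 735
Part 2: S1 = 735; threaded value p + q = 736; w = -42; T(2) = -3*(12) - 1*(-42) = 6; iterating: T(2)=6, T(3)=-30, T(4)=84, T(5)=-222, T(6)=582, T(7)=-1524, T(8)=3990, T(9)=-10446, T(10)=27348, T(11)=-71598, T(12)=187446, T(13)=-490740, T(14)=1284774, T(15)=-3363582; answer -3363582
Part 3: S2 = -3363582; c = -12; 3*(-12)^2 + 6*(-12)^1 - 4 = (432) + (-72) + (-4) = 356; answer 356
Part 4: S3 = 356; d = 609; 609 = 3 * 7 * 29; sigma = (1 + 3) * (1 + 7) * (1 + 29) = 4 * 8 * 30 = 960; answer 960

960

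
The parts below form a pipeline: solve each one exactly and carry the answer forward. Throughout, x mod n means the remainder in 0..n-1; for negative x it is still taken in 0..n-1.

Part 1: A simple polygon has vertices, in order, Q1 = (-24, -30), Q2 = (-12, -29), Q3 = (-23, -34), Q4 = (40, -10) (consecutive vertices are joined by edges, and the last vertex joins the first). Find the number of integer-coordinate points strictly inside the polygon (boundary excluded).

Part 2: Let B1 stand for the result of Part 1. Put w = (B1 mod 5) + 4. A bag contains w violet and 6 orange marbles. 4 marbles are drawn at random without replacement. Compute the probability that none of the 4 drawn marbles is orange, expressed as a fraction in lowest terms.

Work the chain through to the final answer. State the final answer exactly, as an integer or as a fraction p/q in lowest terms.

1/210

Part 1: cross terms: (-24*-29 - -12*-30)=336, (-12*-34 - -23*-29)=-259, (-23*-10 - 40*-34)=1590, (40*-30 - -24*-10)=-1440; twice the area = |227| = 227; area = 227/2; boundary points = 1 + 1 + 3 + 4 = 9; strictly interior points = area - boundary/2 + 1 = 110; answer 110
Part 2: B1 = 110; w = 4; total draws C(10,4) = 210; favorable C(4,4) = 1; P = 1/210; answer 1/210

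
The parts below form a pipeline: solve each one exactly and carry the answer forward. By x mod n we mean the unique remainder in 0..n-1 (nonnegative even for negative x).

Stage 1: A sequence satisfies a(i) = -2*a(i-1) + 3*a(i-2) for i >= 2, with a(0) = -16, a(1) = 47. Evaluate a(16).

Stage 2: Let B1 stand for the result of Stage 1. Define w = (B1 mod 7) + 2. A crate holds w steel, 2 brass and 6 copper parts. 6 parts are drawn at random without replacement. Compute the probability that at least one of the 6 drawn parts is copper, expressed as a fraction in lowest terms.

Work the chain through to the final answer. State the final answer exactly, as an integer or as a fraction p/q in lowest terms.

Stage 1: a(2) = -2*(47) + 3*(-16) = -142; iterating: a(2)=-142, a(3)=425, a(4)=-1276, a(5)=3827, a(6)=-11482, a(7)=34445, a(8)=-103336, a(9)=310007, a(10)=-930022, a(11)=2790065, a(12)=-8370196, a(13)=25110587, a(14)=-75331762, a(15)=225995285, a(16)=-677985856; answer -677985856
Stage 2: B1 = -677985856; w = 7; total draws C(15,6) = 5005; complement C(9,6) = 84; favorable 5005 - 84 = 4921; P = 703/715; answer 703/715

703/715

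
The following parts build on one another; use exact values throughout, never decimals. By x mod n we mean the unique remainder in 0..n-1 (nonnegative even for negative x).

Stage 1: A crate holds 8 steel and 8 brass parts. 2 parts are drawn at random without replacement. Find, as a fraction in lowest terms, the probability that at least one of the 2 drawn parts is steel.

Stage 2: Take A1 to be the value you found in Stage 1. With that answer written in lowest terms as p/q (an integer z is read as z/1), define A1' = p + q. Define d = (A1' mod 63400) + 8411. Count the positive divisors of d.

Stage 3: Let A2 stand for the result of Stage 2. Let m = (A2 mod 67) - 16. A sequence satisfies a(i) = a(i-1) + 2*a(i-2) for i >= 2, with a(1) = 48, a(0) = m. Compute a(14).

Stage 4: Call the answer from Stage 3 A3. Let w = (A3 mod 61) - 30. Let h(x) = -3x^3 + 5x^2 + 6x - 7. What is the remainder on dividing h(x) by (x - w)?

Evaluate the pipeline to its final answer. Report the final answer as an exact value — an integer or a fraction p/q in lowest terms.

Stage 1: total draws C(16,2) = 120; complement C(8,2) = 28; favorable 120 - 28 = 92; P = 23/30; answer 23/30
Stage 2: A1 = 23/30; threaded value p + q = 53; d = 8464; 8464 = 2^4 * 23^2; number of divisors = (4+1) * (2+1) = 15; answer 15
Stage 3: A2 = 15; m = -1; a(2) = 1*(48) + 2*(-1) = 46; iterating: a(2)=46, a(3)=142, a(4)=234, a(5)=518, a(6)=986, a(7)=2022, a(8)=3994, a(9)=8038, a(10)=16026, a(11)=32102, a(12)=64154, a(13)=128358, a(14)=256666; answer 256666
Stage 4: A3 = 256666; w = 9; remainder = value at the root: -3*(9)^3 + 5*(9)^2 + 6*(9)^1 - 7 = (-2187) + (405) + (54) + (-7) = -1735; answer -1735

-1735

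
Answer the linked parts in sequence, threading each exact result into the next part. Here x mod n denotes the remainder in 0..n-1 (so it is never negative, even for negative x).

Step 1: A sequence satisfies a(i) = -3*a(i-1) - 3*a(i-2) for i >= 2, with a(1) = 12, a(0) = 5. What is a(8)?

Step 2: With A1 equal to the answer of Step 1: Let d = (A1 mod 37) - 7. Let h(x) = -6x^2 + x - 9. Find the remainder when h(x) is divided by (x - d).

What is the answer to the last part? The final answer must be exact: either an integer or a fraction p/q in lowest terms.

Step 1: a(2) = -3*(12) - 3*(5) = -51; iterating: a(2)=-51, a(3)=117, a(4)=-198, a(5)=243, a(6)=-135, a(7)=-324, a(8)=1377; answer 1377
Step 2: A1 = 1377; d = 1; remainder = value at the root: -6*(1)^2 + 1*(1)^1 - 9 = (-6) + (1) + (-9) = -14; answer -14

-14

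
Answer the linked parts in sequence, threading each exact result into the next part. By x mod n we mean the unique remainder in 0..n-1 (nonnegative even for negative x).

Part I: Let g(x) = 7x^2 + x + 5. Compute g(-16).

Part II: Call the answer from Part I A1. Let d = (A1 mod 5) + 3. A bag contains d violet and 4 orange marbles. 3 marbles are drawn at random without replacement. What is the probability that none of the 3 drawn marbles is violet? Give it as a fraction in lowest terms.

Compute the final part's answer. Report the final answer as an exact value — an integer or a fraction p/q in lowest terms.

1/14

Part I: 7*(-16)^2 + 1*(-16)^1 + 5 = (1792) + (-16) + (5) = 1781; answer 1781
Part II: A1 = 1781; d = 4; total draws C(8,3) = 56; favorable C(4,3) = 4; P = 1/14; answer 1/14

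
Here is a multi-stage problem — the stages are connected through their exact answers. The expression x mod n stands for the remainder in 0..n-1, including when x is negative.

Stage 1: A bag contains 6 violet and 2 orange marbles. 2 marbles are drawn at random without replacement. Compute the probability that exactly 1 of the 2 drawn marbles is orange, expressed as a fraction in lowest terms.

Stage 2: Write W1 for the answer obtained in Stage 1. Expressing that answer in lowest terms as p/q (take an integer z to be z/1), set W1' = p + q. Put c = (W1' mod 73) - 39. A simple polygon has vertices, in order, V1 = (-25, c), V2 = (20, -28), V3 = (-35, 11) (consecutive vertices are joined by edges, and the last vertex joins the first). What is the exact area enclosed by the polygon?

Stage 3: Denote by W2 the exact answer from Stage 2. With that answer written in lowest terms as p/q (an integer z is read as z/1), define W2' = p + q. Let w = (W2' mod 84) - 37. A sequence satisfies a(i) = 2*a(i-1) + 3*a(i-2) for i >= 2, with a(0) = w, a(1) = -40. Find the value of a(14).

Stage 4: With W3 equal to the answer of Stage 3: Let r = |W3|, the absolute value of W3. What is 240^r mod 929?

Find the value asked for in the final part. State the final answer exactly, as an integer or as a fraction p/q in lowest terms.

523

Stage 1: total draws C(8,2) = 28; favorable C(2,1)*C(6,1) = 12; P = 3/7; answer 3/7
Stage 2: W1 = 3/7; threaded value p + q = 10; c = -29; cross terms: (-25*-28 - 20*-29)=1280, (20*11 - -35*-28)=-760, (-35*-29 - -25*11)=1290; twice the area = |1810| = 1810; area = 905; answer 905
Stage 3: W2 = 905; threaded value p + q = 906; w = 29; a(2) = 2*(-40) + 3*(29) = 7; iterating: a(2)=7, a(3)=-106, a(4)=-191, a(5)=-700, a(6)=-1973, a(7)=-6046, a(8)=-18011, a(9)=-54160, a(10)=-162353, a(11)=-487186, a(12)=-1461431, a(13)=-4384420, a(14)=-13153133; answer -13153133
Stage 4: W3 = -13153133; r = 13153133; squarings mod 929: 240^1=240, 240^2=2, 240^4=4, 240^8=16, 240^16=256, 240^32=506, 240^64=561, 240^128=719, 240^256=437, 240^512=524, 240^1024=521, 240^2048=173, 240^4096=201, 240^8192=454, 240^16384=807, 240^32768=20, 240^65536=400, 240^131072=212, 240^262144=352, 240^524288=347, 240^1048576=568, 240^2097152=261, 240^4194304=304, 240^8388608=445; 240^13153133 = 240^1 * 240^4 * 240^8 * 240^32 * 240^64 * 240^256 * 240^512 * 240^4096 * 240^8192 * 240^32768 * 240^524288 * 240^4194304 * 240^8388608 = 523 (mod 929); answer 523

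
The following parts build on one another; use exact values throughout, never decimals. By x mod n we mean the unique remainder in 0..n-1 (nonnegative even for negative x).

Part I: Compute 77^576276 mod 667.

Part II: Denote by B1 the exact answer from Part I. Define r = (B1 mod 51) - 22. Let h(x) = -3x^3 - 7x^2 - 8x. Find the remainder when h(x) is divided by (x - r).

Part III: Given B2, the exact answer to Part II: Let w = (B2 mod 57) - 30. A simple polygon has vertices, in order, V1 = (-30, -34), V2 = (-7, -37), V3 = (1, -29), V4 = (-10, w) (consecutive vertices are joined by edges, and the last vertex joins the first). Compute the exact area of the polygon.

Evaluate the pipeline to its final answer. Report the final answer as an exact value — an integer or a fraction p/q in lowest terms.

767

Part I: squarings mod 667: 77^1=77, 77^2=593, 77^4=140, 77^8=257, 77^16=16, 77^32=256, 77^64=170, 77^128=219, 77^256=604, 77^512=634, 77^1024=422, 77^2048=662, 77^4096=25, 77^8192=625, 77^16384=430, 77^32768=141, 77^65536=538, 77^131072=633, 77^262144=489, 77^524288=335; 77^576276 = 77^4 * 77^16 * 77^256 * 77^512 * 77^2048 * 77^16384 * 77^32768 * 77^524288 = 257 (mod 667); answer 257
Part II: B1 = 257; r = -20; remainder = value at the root: -3*(-20)^3 - 7*(-20)^2 - 8*(-20)^1 = (24000) + (-2800) + (160) = 21360; answer 21360
Part III: B2 = 21360; w = 12; cross terms: (-30*-37 - -7*-34)=872, (-7*-29 - 1*-37)=240, (1*12 - -10*-29)=-278, (-10*-34 - -30*12)=700; twice the area = |1534| = 1534; area = 767; answer 767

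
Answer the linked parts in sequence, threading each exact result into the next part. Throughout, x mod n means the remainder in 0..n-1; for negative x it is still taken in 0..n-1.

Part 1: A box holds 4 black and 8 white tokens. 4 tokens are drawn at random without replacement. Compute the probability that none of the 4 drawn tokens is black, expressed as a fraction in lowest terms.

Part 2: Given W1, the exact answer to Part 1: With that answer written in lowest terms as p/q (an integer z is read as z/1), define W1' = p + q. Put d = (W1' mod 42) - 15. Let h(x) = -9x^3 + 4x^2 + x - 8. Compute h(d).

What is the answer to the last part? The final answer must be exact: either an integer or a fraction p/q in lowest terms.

Part 1: total draws C(12,4) = 495; favorable C(8,4) = 70; P = 14/99; answer 14/99
Part 2: W1 = 14/99; threaded value p + q = 113; d = 14; -9*(14)^3 + 4*(14)^2 + 1*(14)^1 - 8 = (-24696) + (784) + (14) + (-8) = -23906; answer -23906

-23906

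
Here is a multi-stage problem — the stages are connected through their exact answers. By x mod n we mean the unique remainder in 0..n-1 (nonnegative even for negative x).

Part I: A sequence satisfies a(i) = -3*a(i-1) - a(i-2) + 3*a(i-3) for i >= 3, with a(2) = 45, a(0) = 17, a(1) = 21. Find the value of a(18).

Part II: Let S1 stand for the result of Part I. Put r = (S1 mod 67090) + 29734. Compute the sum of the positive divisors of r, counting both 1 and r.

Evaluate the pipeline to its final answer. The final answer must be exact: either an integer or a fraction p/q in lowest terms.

Part I: a(3) = -3*(45) - 1*(21) + 3*(17) = -105; iterating: a(3)=-105, a(4)=333, a(5)=-759, a(6)=1629, a(7)=-3129, a(8)=5481, a(9)=-8427, a(10)=10413, a(11)=-6369, a(12)=-16587, a(13)=87369, a(14)=-264627, a(15)=656751, a(16)=-1443519, a(17)=2879925, a(18)=-5226003; answer -5226003
Part II: S1 = -5226003; r = 36751; 36751 = 11 * 13 * 257; sigma = (1 + 11) * (1 + 13) * (1 + 257) = 12 * 14 * 258 = 43344; answer 43344

43344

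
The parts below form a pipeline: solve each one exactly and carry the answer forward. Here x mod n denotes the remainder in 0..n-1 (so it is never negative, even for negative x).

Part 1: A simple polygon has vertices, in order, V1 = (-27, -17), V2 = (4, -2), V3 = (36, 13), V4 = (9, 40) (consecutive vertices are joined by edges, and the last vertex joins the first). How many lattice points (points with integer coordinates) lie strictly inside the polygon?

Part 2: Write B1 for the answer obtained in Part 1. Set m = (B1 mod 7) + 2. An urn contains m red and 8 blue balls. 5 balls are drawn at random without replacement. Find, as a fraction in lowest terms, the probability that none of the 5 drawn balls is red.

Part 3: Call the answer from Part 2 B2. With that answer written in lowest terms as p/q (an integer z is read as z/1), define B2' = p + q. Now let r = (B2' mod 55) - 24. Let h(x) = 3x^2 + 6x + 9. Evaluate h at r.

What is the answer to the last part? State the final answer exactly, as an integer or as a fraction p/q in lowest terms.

Part 1: cross terms: (-27*-2 - 4*-17)=122, (4*13 - 36*-2)=124, (36*40 - 9*13)=1323, (9*-17 - -27*40)=927; twice the area = |2496| = 2496; area = 1248; boundary points = 1 + 1 + 27 + 3 = 32; strictly interior points = area - boundary/2 + 1 = 1233; answer 1233
Part 2: B1 = 1233; m = 3; total draws C(11,5) = 462; favorable C(8,5) = 56; P = 4/33; answer 4/33
Part 3: B2 = 4/33; threaded value p + q = 37; r = 13; 3*(13)^2 + 6*(13)^1 + 9 = (507) + (78) + (9) = 594; answer 594

594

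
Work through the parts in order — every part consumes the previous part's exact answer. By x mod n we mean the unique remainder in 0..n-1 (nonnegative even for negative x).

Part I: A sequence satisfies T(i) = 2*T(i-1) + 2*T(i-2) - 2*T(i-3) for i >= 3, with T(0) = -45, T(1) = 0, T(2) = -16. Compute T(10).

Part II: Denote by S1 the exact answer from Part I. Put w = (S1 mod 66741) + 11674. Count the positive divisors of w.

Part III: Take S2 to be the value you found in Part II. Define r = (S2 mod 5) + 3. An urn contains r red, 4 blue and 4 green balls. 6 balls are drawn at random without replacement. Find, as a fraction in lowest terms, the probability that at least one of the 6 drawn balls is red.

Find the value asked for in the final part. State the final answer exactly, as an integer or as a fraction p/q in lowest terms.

711/715

Part I: T(3) = 2*(-16) + 2*(0) - 2*(-45) = 58; iterating: T(3)=58, T(4)=84, T(5)=316, T(6)=684, T(7)=1832, T(8)=4400, T(9)=11096, T(10)=27328; answer 27328
Part II: S1 = 27328; w = 39002; 39002 = 2 * 19501; number of divisors = (1+1) * (1+1) = 4; answer 4
Part III: S2 = 4; r = 7; total draws C(15,6) = 5005; complement C(8,6) = 28; favorable 5005 - 28 = 4977; P = 711/715; answer 711/715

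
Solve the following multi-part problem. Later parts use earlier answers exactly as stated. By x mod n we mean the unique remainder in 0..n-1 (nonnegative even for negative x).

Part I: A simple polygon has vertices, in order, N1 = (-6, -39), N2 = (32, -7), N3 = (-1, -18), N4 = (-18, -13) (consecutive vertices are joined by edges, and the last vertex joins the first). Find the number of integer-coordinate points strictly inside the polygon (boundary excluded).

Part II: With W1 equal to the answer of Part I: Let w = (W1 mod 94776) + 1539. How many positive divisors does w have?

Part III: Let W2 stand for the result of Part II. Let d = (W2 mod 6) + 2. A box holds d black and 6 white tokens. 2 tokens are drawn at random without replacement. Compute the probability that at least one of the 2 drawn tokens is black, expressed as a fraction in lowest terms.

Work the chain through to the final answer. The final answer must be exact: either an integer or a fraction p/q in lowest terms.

17/22

Part I: cross terms: (-6*-7 - 32*-39)=1290, (32*-18 - -1*-7)=-583, (-1*-13 - -18*-18)=-311, (-18*-39 - -6*-13)=624; twice the area = |1020| = 1020; area = 510; boundary points = 2 + 11 + 1 + 2 = 16; strictly interior points = area - boundary/2 + 1 = 503; answer 503
Part II: W1 = 503; w = 2042; 2042 = 2 * 1021; number of divisors = (1+1) * (1+1) = 4; answer 4
Part III: W2 = 4; d = 6; total draws C(12,2) = 66; complement C(6,2) = 15; favorable 66 - 15 = 51; P = 17/22; answer 17/22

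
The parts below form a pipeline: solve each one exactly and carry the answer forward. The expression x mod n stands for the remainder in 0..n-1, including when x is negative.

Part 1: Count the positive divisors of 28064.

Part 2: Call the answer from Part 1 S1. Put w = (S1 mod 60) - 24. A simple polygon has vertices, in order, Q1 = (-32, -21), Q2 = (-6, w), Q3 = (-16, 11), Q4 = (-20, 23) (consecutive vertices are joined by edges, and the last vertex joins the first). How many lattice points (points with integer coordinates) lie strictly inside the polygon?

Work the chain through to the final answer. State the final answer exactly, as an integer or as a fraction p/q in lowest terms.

Part 1: 28064 = 2^5 * 877; number of divisors = (5+1) * (1+1) = 12; answer 12
Part 2: S1 = 12; w = -12; cross terms: (-32*-12 - -6*-21)=258, (-6*11 - -16*-12)=-258, (-16*23 - -20*11)=-148, (-20*-21 - -32*23)=1156; twice the area = |1008| = 1008; area = 504; boundary points = 1 + 1 + 4 + 4 = 10; strictly interior points = area - boundary/2 + 1 = 500; answer 500

500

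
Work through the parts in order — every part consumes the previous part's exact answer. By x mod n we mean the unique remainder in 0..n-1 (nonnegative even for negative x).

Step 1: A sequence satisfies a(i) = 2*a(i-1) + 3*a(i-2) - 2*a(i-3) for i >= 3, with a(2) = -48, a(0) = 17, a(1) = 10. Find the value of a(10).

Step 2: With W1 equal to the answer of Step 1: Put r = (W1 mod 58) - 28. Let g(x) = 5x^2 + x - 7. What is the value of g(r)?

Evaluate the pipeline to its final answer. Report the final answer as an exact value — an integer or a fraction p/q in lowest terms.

Step 1: a(3) = 2*(-48) + 3*(10) - 2*(17) = -100; iterating: a(3)=-100, a(4)=-364, a(5)=-932, a(6)=-2756, a(7)=-7580, a(8)=-21564, a(9)=-60356, a(10)=-170244; answer -170244
Step 2: W1 = -170244; r = 16; 5*(16)^2 + 1*(16)^1 - 7 = (1280) + (16) + (-7) = 1289; answer 1289

1289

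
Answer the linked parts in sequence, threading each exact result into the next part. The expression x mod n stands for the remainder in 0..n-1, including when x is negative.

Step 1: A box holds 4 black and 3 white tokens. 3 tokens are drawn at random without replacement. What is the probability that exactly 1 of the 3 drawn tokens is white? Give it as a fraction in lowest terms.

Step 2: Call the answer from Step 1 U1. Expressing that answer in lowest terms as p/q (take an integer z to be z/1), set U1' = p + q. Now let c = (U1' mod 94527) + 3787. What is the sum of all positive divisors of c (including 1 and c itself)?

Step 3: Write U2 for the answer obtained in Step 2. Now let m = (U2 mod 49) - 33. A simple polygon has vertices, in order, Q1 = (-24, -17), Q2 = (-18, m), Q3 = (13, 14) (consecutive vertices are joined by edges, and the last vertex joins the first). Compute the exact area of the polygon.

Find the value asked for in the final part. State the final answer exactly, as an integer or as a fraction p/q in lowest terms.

130

Step 1: total draws C(7,3) = 35; favorable C(3,1)*C(4,2) = 18; P = 18/35; answer 18/35
Step 2: U1 = 18/35; threaded value p + q = 53; c = 3840; 3840 = 2^8 * 3 * 5; sigma = (1 + 2 + 4 + 8 + 16 + 32 + 64 + 128 + 256) * (1 + 3) * (1 + 5) = 511 * 4 * 6 = 12264; answer 12264
Step 3: U2 = 12264; m = -19; cross terms: (-24*-19 - -18*-17)=150, (-18*14 - 13*-19)=-5, (13*-17 - -24*14)=115; twice the area = |260| = 260; area = 130; answer 130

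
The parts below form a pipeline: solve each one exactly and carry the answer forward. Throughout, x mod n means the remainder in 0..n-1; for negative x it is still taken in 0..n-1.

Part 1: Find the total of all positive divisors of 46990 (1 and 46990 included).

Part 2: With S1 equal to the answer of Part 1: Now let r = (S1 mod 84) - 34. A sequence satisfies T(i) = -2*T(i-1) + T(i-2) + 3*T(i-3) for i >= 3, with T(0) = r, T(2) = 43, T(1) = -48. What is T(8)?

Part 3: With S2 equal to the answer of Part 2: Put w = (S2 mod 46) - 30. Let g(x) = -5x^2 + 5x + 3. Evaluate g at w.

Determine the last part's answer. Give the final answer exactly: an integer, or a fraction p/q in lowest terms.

Part 1: 46990 = 2 * 5 * 37 * 127; sigma = (1 + 2) * (1 + 5) * (1 + 37) * (1 + 127) = 3 * 6 * 38 * 128 = 87552; answer 87552
Part 2: S1 = 87552; r = -10; T(3) = -2*(43) + 1*(-48) + 3*(-10) = -164; iterating: T(3)=-164, T(4)=227, T(5)=-489, T(6)=713, T(7)=-1234, T(8)=1714; answer 1714
Part 3: S2 = 1714; w = -18; -5*(-18)^2 + 5*(-18)^1 + 3 = (-1620) + (-90) + (3) = -1707; answer -1707

-1707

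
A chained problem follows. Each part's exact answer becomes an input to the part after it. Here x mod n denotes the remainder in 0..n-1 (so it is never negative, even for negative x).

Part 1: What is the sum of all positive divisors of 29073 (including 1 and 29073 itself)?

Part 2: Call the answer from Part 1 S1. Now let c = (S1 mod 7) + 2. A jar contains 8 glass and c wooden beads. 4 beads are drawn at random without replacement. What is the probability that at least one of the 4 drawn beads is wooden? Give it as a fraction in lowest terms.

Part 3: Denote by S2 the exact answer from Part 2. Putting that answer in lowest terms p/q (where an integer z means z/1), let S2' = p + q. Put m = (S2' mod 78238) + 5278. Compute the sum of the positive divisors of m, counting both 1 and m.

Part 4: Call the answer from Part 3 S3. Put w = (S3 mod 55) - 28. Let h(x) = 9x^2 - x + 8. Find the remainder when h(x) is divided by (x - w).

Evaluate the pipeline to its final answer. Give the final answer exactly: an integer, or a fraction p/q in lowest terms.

Part 1: 29073 = 3 * 11 * 881; sigma = (1 + 3) * (1 + 11) * (1 + 881) = 4 * 12 * 882 = 42336; answer 42336
Part 2: S1 = 42336; c = 2; total draws C(10,4) = 210; complement C(8,4) = 70; favorable 210 - 70 = 140; P = 2/3; answer 2/3
Part 3: S2 = 2/3; threaded value p + q = 5; m = 5283; 5283 = 3^2 * 587; sigma = (1 + 3 + 9) * (1 + 587) = 13 * 588 = 7644; answer 7644
Part 4: S3 = 7644; w = 26; remainder = value at the root: 9*(26)^2 - 1*(26)^1 + 8 = (6084) + (-26) + (8) = 6066; answer 6066

6066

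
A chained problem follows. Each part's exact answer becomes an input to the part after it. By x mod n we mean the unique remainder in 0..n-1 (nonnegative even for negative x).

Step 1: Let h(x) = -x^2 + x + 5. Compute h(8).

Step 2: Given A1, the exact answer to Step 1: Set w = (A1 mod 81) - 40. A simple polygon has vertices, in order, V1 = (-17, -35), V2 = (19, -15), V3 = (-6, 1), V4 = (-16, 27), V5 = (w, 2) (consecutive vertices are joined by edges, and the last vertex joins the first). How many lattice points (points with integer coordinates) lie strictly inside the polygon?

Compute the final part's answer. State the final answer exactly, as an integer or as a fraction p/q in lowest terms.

Step 1: -1*(8)^2 + 1*(8)^1 + 5 = (-64) + (8) + (5) = -51; answer -51
Step 2: A1 = -51; w = -10; cross terms: (-17*-15 - 19*-35)=920, (19*1 - -6*-15)=-71, (-6*27 - -16*1)=-146, (-16*2 - -10*27)=238, (-10*-35 - -17*2)=384; twice the area = |1325| = 1325; area = 1325/2; boundary points = 4 + 1 + 2 + 1 + 1 = 9; strictly interior points = area - boundary/2 + 1 = 659; answer 659

659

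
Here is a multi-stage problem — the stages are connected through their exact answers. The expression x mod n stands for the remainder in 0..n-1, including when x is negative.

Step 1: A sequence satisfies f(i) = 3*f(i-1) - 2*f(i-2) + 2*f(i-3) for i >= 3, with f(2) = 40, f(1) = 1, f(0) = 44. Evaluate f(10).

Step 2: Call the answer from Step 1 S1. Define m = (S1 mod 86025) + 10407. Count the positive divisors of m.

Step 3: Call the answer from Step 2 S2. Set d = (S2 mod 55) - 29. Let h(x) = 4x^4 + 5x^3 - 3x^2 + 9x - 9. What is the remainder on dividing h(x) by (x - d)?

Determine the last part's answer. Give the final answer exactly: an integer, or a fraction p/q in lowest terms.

730098

Step 1: f(3) = 3*(40) - 2*(1) + 2*(44) = 206; iterating: f(3)=206, f(4)=540, f(5)=1288, f(6)=3196, f(7)=8092, f(8)=20460, f(9)=51588, f(10)=130028; answer 130028
Step 2: S1 = 130028; m = 54410; 54410 = 2 * 5 * 5441; number of divisors = (1+1) * (1+1) * (1+1) = 8; answer 8
Step 3: S2 = 8; d = -21; remainder = value at the root: 4*(-21)^4 + 5*(-21)^3 - 3*(-21)^2 + 9*(-21)^1 - 9 = (777924) + (-46305) + (-1323) + (-189) + (-9) = 730098; answer 730098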